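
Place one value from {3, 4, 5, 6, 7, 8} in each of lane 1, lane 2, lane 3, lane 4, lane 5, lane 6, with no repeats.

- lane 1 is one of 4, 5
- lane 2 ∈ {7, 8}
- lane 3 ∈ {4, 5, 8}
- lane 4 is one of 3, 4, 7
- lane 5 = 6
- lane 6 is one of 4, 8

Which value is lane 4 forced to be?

lane 5's domain is down to {6}, so lane 5 = 6.
The 5 still-open variables together cover exactly {3, 4, 5, 7, 8} — 5 values for 5 variables — and 3 appears only in lane 4's list, so lane 4 = 3.

3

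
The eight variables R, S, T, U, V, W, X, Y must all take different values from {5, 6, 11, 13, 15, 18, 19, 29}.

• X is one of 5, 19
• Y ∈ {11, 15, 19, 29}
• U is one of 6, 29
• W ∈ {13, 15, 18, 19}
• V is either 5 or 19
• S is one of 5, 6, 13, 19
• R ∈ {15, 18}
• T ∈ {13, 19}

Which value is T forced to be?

Among the 8 variables, 11 fits only Y (and all 8 values in {5, 6, 11, 13, 15, 18, 19, 29} must be used), so Y = 11.
The 7 still-open variables draw from only 7 values {5, 6, 13, 15, 18, 19, 29}, so each is used; only U can be 29, hence U = 29.
Among the 6 still-open variables, 6 fits only S (and all 6 values in {5, 6, 13, 15, 18, 19} must be used), so S = 6.
The 2 variables V and X are confined to {5, 19}, which locks those values in; drop them from T, W.
So T = 13.

13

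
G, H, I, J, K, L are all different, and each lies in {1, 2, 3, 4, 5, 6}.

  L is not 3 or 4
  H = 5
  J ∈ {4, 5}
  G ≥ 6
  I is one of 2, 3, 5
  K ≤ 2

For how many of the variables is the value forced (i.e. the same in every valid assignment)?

4

G's domain is down to {6}, so G = 6. Eliminate 6 elsewhere: L.
H has just one choice, so H = 5. Remove 5 from I, J, L.
J has just one choice, so J = 4.
The 3 still-open variables together cover exactly {1, 2, 3} — 3 values for 3 variables — and 3 appears only in I's list, so I = 3.
Determined: G=6, H=5, I=3, J=4. The other variables each still have more than one consistent value. That makes 4.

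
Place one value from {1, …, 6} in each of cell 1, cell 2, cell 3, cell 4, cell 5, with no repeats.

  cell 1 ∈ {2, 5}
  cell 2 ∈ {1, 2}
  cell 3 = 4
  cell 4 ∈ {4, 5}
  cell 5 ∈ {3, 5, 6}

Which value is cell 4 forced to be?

5

cell 3 has just one choice, so cell 3 = 4. So cell 4 can't be 4.
So cell 4 = 5.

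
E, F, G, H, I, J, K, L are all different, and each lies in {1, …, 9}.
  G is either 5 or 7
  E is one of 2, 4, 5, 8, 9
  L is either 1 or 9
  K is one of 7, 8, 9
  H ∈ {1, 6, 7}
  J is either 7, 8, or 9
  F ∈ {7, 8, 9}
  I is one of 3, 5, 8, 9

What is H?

The 3 variables F, J, K are confined to {7, 8, 9}, which locks those values in; drop them from E, G, H, I, L.
G has just one choice, so G = 5. Eliminate 5 elsewhere: E, I.
I's domain is down to {3}, so I = 3.
L's domain is down to {1}, so L = 1. Eliminate 1 elsewhere: H.
So H = 6.

6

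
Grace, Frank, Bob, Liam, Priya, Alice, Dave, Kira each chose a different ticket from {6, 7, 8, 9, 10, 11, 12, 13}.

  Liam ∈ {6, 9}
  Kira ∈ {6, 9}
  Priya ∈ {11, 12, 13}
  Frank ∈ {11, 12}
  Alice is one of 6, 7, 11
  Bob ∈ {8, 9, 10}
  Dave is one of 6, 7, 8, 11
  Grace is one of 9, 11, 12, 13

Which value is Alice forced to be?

Among the 8 variables, 10 fits only Bob (and all 8 values in {6, 7, 8, 9, 10, 11, 12, 13} must be used), so Bob = 10.
The 7 still-open variables together cover exactly {6, 7, 8, 9, 11, 12, 13} — 7 values for 7 variables — and 8 appears only in Dave's list, so Dave = 8.
Among the 6 still-open variables, 7 fits only Alice (and all 6 values in {6, 7, 9, 11, 12, 13} must be used), so Alice = 7.

7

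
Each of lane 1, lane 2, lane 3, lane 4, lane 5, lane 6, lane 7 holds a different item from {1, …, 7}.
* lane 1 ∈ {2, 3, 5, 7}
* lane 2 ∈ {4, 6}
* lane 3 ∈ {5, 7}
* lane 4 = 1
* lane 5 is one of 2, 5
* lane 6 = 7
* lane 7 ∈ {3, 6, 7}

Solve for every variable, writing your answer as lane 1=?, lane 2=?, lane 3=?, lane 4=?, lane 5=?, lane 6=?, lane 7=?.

lane 4's domain is down to {1}, so lane 4 = 1.
lane 6 must be 7 (only option left). Remove 7 from lane 1, lane 3, lane 7.
lane 3 has just one choice, so lane 3 = 5. Strike 5 from lane 1, lane 5.
lane 5 must be 2 (only option left). Eliminate 2 elsewhere: lane 1.
That leaves lane 1 = 3. Remove 3 from lane 7.
lane 7 has just one choice, so lane 7 = 6. So lane 2 can't be 6.
That leaves lane 2 = 4.

lane 1=3, lane 2=4, lane 3=5, lane 4=1, lane 5=2, lane 6=7, lane 7=6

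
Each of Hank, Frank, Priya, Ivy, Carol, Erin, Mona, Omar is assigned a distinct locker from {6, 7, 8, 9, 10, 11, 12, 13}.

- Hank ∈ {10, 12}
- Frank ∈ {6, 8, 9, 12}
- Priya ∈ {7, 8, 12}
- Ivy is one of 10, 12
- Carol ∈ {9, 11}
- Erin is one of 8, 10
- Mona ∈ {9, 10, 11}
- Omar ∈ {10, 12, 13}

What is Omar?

Among the 8 variables, 6 fits only Frank (and all 8 values in {6, 7, 8, 9, 10, 11, 12, 13} must be used), so Frank = 6.
The 7 still-open variables draw from only 7 values {7, 8, 9, 10, 11, 12, 13}, so each is used; only Priya can be 7, hence Priya = 7.
The 6 still-open variables draw from only 6 values {8, 9, 10, 11, 12, 13}, so each is used; only Erin can be 8, hence Erin = 8.
The 5 still-open variables together cover exactly {9, 10, 11, 12, 13} — 5 values for 5 variables — and 13 appears only in Omar's list, so Omar = 13.

13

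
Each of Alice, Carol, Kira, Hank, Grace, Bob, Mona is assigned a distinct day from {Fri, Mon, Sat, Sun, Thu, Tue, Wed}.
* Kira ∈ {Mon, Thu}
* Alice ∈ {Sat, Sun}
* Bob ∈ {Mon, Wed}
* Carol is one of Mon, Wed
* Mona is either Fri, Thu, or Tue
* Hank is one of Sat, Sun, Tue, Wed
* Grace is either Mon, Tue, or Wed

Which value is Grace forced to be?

The 7 variables draw from only 7 values {Fri, Mon, Sat, Sun, Thu, Tue, Wed}, so each is used; only Mona can be Fri, hence Mona = Fri.
Among the 6 still-open variables, Thu fits only Kira (and all 6 values in {Mon, Sat, Sun, Thu, Tue, Wed} must be used), so Kira = Thu.
Carol and Bob between them cover only {Mon, Wed} — a naked pair. Remove those values from Hank, Grace.
So Grace = Tue.

Tue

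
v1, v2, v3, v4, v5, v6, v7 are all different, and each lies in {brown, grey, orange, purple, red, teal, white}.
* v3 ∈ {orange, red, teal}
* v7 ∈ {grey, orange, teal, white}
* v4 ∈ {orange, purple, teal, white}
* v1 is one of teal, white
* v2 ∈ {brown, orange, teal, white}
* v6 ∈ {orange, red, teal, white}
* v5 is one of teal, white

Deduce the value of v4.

Among the 7 variables, brown fits only v2 (and all 7 values in {brown, grey, orange, purple, red, teal, white} must be used), so v2 = brown.
The 6 still-open variables together cover exactly {grey, orange, purple, red, teal, white} — 6 values for 6 variables — and grey appears only in v7's list, so v7 = grey.
The 5 still-open variables together cover exactly {orange, purple, red, teal, white} — 5 values for 5 variables — and purple appears only in v4's list, so v4 = purple.

purple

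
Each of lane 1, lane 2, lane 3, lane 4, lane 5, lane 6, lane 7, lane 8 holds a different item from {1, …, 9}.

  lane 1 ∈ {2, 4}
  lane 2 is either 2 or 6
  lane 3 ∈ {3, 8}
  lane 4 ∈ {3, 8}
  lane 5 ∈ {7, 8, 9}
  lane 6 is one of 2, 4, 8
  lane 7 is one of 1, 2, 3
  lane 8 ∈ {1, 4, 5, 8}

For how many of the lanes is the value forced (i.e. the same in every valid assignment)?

3

lane 3 and lane 4 share exactly the 2 values {3, 8}; by pigeonhole those values go to them, so strike 3, 8 from lane 5, lane 6, lane 7, lane 8.
lane 1 and lane 6 share exactly the 2 values {2, 4}; by pigeonhole those values go to them, so strike 2, 4 from lane 2, lane 7, lane 8.
That leaves lane 2 = 6.
lane 7's domain is down to {1}, so lane 7 = 1. Remove 1 from lane 8.
lane 8 must be 5 (only option left).
Determined: lane 2=6, lane 7=1, lane 8=5. The other lanes each still have more than one consistent value. That makes 3.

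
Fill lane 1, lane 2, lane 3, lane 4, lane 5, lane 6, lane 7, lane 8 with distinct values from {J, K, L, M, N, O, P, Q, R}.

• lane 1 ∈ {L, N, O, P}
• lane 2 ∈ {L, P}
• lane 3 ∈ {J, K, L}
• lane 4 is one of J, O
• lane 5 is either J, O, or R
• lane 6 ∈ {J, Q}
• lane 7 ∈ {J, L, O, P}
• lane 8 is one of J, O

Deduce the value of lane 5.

Among the 8 variables, K fits only lane 3 (and all 8 values in {J, K, L, N, O, P, Q, R} must be used), so lane 3 = K.
The 7 still-open variables together cover exactly {J, L, N, O, P, Q, R} — 7 values for 7 variables — and N appears only in lane 1's list, so lane 1 = N.
Among the 6 still-open variables, Q fits only lane 6 (and all 6 values in {J, L, O, P, Q, R} must be used), so lane 6 = Q.
Among the 5 still-open variables, R fits only lane 5 (and all 5 values in {J, L, O, P, R} must be used), so lane 5 = R.

R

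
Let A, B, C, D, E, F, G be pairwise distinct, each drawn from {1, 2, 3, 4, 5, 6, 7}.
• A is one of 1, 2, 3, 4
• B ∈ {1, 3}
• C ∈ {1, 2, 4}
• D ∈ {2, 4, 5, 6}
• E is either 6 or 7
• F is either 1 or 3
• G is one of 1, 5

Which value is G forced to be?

5

The 7 variables together cover exactly {1, 2, 3, 4, 5, 6, 7} — 7 values for 7 variables — and 7 appears only in E's list, so E = 7.
The 6 still-open variables draw from only 6 values {1, 2, 3, 4, 5, 6}, so each is used; only D can be 6, hence D = 6.
The 5 still-open variables draw from only 5 values {1, 2, 3, 4, 5}, so each is used; only G can be 5, hence G = 5.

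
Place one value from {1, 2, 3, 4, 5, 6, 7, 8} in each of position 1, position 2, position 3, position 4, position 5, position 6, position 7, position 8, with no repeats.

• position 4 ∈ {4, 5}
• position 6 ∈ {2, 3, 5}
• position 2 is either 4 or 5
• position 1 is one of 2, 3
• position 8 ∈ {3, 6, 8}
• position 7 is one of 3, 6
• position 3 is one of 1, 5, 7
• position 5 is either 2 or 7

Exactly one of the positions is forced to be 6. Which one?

position 7

Among the 8 variables, 1 fits only position 3 (and all 8 values in {1, 2, 3, 4, 5, 6, 7, 8} must be used), so position 3 = 1.
Among the 7 still-open variables, 7 fits only position 5 (and all 7 values in {2, 3, 4, 5, 6, 7, 8} must be used), so position 5 = 7.
The 6 still-open variables draw from only 6 values {2, 3, 4, 5, 6, 8}, so each is used; only position 8 can be 8, hence position 8 = 8.
Among the 5 still-open variables, 6 fits only position 7 (and all 5 values in {2, 3, 4, 5, 6} must be used), so position 7 = 6.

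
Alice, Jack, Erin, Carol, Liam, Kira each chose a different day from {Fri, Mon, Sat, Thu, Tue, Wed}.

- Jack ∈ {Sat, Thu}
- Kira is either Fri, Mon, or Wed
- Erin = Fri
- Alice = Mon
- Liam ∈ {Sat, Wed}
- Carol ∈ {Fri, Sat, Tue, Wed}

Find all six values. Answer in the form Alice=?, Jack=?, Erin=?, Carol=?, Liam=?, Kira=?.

Alice must be Mon (only option left). Eliminate Mon elsewhere: Kira.
Erin must be Fri (only option left). Strike Fri from Carol, Kira.
Kira's domain is down to {Wed}, so Kira = Wed. Eliminate Wed elsewhere: Carol, Liam.
Liam's domain is down to {Sat}, so Liam = Sat. Strike Sat from Jack, Carol.
Jack must be Thu (only option left).
Carol has just one choice, so Carol = Tue.

Alice=Mon, Jack=Thu, Erin=Fri, Carol=Tue, Liam=Sat, Kira=Wed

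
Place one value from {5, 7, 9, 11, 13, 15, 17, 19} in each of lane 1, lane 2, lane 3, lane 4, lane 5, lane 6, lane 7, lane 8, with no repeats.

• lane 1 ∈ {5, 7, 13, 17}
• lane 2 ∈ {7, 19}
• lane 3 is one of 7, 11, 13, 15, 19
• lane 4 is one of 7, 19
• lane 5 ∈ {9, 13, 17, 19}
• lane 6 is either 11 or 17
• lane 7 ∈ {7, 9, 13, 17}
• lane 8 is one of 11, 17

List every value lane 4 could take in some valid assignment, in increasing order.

7, 19

Among the 8 variables, 5 fits only lane 1 (and all 8 values in {5, 7, 9, 11, 13, 15, 17, 19} must be used), so lane 1 = 5.
The 7 still-open variables together cover exactly {7, 9, 11, 13, 15, 17, 19} — 7 values for 7 variables — and 15 appears only in lane 3's list, so lane 3 = 15.
lane 2 and lane 4 share exactly the 2 values {7, 19}; by pigeonhole those values go to them, so strike 7, 19 from lane 5, lane 7.
lane 6 and lane 8 between them cover only {11, 17} — a naked pair. Remove those values from lane 5, lane 7.
No further eliminations apply; lane 4 can still be any of 7, 19.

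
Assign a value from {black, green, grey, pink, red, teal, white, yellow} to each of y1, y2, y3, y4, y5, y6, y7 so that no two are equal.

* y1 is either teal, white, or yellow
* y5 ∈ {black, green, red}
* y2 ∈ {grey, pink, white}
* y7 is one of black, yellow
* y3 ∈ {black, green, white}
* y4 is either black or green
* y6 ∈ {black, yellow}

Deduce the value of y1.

y6 and y7 between them cover only {black, yellow} — a naked pair. Remove those values from y1, y3, y4, y5.
y4's domain is down to {green}, so y4 = green. Eliminate green elsewhere: y3, y5.
y5 must be red (only option left).
y3 has just one choice, so y3 = white. Remove white from y1, y2.
So y1 = teal.

teal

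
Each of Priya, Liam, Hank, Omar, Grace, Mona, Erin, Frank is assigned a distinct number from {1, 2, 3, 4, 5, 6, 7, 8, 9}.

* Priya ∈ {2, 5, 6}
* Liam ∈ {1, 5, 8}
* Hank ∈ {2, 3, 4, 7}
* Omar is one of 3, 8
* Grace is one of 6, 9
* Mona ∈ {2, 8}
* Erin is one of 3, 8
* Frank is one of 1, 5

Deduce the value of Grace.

Omar and Erin share exactly the 2 values {3, 8}; by pigeonhole those values go to them, so strike 3, 8 from Liam, Hank, Mona.
That leaves Mona = 2. Remove 2 from Priya, Hank.
Liam and Frank share exactly the 2 values {1, 5}; by pigeonhole those values go to them, so strike 1, 5 from Priya.
Priya has just one choice, so Priya = 6. So Grace can't be 6.
So Grace = 9.

9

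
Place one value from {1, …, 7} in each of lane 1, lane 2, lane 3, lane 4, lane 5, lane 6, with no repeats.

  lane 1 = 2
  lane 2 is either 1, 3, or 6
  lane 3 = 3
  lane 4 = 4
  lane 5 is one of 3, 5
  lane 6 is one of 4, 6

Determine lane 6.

6

lane 1's domain is down to {2}, so lane 1 = 2.
lane 3 must be 3 (only option left). Eliminate 3 elsewhere: lane 2, lane 5.
lane 4's domain is down to {4}, so lane 4 = 4. Eliminate 4 elsewhere: lane 6.
So lane 6 = 6.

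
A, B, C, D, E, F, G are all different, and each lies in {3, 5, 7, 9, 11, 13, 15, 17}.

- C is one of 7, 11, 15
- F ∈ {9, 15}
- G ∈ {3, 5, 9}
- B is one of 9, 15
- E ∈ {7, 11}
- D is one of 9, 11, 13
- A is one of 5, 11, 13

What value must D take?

Among the 7 variables, 3 fits only G (and all 7 values in {3, 5, 7, 9, 11, 13, 15} must be used), so G = 3.
Among the 6 still-open variables, 5 fits only A (and all 6 values in {5, 7, 9, 11, 13, 15} must be used), so A = 5.
Among the 5 still-open variables, 13 fits only D (and all 5 values in {7, 9, 11, 13, 15} must be used), so D = 13.

13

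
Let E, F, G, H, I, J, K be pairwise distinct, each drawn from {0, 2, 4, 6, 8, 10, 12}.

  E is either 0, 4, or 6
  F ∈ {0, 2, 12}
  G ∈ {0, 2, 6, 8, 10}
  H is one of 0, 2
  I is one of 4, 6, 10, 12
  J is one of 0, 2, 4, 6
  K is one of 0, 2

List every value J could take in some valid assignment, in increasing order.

The 7 variables together cover exactly {0, 2, 4, 6, 8, 10, 12} — 7 values for 7 variables — and 8 appears only in G's list, so G = 8.
Among the 6 still-open variables, 10 fits only I (and all 6 values in {0, 2, 4, 6, 10, 12} must be used), so I = 10.
The 5 still-open variables together cover exactly {0, 2, 4, 6, 12} — 5 values for 5 variables — and 12 appears only in F's list, so F = 12.
The 2 variables H and K are confined to {0, 2}, which locks those values in; drop them from E, J.
No further eliminations apply; J can still be any of 4, 6.

4, 6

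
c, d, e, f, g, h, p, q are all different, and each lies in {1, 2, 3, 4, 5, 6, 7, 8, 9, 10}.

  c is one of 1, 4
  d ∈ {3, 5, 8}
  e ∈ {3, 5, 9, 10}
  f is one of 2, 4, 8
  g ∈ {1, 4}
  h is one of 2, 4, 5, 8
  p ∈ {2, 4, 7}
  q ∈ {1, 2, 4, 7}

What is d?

3

c and g share exactly the 2 values {1, 4}; by pigeonhole those values go to them, so strike 1, 4 from f, h, p, q.
p and q share exactly the 2 values {2, 7}; by pigeonhole those values go to them, so strike 2, 7 from f, h.
f's domain is down to {8}, so f = 8. Strike 8 from d, h.
h has just one choice, so h = 5. Eliminate 5 elsewhere: d, e.
So d = 3.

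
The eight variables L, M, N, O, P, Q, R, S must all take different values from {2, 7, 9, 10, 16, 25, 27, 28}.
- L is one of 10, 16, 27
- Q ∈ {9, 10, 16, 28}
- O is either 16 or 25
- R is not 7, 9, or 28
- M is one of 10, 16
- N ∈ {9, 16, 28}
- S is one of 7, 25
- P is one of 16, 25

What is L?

Among the 8 variables, 2 fits only R (and all 8 values in {2, 7, 9, 10, 16, 25, 27, 28} must be used), so R = 2.
The 7 still-open variables together cover exactly {7, 9, 10, 16, 25, 27, 28} — 7 values for 7 variables — and 7 appears only in S's list, so S = 7.
The 6 still-open variables together cover exactly {9, 10, 16, 25, 27, 28} — 6 values for 6 variables — and 27 appears only in L's list, so L = 27.

27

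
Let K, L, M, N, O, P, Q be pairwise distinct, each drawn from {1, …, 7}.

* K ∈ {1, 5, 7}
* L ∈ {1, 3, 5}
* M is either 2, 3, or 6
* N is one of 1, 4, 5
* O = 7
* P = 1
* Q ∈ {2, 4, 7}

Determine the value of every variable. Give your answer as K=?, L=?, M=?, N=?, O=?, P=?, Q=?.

K=5, L=3, M=6, N=4, O=7, P=1, Q=2

O has just one choice, so O = 7. Remove 7 from K, Q.
That leaves P = 1. Strike 1 from K, L, N.
That leaves K = 5. Strike 5 from L, N.
That leaves L = 3. Strike 3 from M.
N's domain is down to {4}, so N = 4. Remove 4 from Q.
Q must be 2 (only option left). So M can't be 2.
M's domain is down to {6}, so M = 6.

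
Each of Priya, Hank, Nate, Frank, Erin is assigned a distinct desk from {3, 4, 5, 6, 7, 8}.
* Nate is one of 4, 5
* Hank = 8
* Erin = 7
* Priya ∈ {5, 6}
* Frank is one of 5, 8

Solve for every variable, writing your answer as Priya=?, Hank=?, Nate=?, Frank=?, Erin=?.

Priya=6, Hank=8, Nate=4, Frank=5, Erin=7

Hank must be 8 (only option left). Remove 8 from Frank.
Frank has just one choice, so Frank = 5. Eliminate 5 elsewhere: Priya, Nate.
That leaves Erin = 7.
That leaves Priya = 6.
Nate has just one choice, so Nate = 4.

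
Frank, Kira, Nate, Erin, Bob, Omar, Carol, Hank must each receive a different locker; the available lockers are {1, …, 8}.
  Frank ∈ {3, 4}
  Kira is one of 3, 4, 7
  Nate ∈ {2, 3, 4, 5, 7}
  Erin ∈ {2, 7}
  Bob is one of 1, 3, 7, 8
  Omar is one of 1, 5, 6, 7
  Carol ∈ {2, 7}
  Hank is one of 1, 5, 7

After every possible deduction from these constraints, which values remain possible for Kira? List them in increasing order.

The 8 variables together cover exactly {1, 2, 3, 4, 5, 6, 7, 8} — 8 values for 8 variables — and 6 appears only in Omar's list, so Omar = 6.
Among the 7 still-open variables, 8 fits only Bob (and all 7 values in {1, 2, 3, 4, 5, 7, 8} must be used), so Bob = 8.
Among the 6 still-open variables, 1 fits only Hank (and all 6 values in {1, 2, 3, 4, 5, 7} must be used), so Hank = 1.
The 5 still-open variables draw from only 5 values {2, 3, 4, 5, 7}, so each is used; only Nate can be 5, hence Nate = 5.
Erin and Carol between them cover only {2, 7} — a naked pair. Remove those values from Kira.
No further eliminations apply; Kira can still be any of 3, 4.

3, 4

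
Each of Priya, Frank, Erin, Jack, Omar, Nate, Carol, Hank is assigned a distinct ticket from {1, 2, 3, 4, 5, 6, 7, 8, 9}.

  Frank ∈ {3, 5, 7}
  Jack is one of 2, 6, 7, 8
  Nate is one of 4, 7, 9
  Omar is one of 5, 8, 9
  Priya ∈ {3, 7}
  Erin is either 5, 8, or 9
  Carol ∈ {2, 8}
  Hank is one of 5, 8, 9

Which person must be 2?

The 8 variables draw from only 8 values {2, 3, 4, 5, 6, 7, 8, 9}, so each is used; only Nate can be 4, hence Nate = 4.
The 7 still-open variables together cover exactly {2, 3, 5, 6, 7, 8, 9} — 7 values for 7 variables — and 6 appears only in Jack's list, so Jack = 6.
Among the 6 still-open variables, 2 fits only Carol (and all 6 values in {2, 3, 5, 7, 8, 9} must be used), so Carol = 2.

Carol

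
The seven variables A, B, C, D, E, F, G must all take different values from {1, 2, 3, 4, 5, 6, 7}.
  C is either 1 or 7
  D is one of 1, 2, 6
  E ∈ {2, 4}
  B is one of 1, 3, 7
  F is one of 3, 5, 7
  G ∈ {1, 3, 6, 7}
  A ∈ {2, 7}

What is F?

Among the 7 variables, 4 fits only E (and all 7 values in {1, 2, 3, 4, 5, 6, 7} must be used), so E = 4.
Among the 6 still-open variables, 5 fits only F (and all 6 values in {1, 2, 3, 5, 6, 7} must be used), so F = 5.

5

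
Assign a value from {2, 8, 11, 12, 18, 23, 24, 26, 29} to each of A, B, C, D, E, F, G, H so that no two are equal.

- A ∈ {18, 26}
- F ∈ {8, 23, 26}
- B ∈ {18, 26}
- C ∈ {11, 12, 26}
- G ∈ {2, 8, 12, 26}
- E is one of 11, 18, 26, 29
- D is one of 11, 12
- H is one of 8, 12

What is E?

29

Among the 8 variables, 2 fits only G (and all 8 values in {2, 8, 11, 12, 18, 23, 26, 29} must be used), so G = 2.
Among the 7 still-open variables, 23 fits only F (and all 7 values in {8, 11, 12, 18, 23, 26, 29} must be used), so F = 23.
Among the 6 still-open variables, 8 fits only H (and all 6 values in {8, 11, 12, 18, 26, 29} must be used), so H = 8.
The 5 still-open variables together cover exactly {11, 12, 18, 26, 29} — 5 values for 5 variables — and 29 appears only in E's list, so E = 29.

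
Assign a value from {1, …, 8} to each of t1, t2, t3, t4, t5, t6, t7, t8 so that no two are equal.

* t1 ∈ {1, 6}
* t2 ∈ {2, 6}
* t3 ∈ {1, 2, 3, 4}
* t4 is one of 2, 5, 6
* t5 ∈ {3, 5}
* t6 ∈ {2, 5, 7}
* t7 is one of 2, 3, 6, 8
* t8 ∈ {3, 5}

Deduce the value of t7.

8

The 8 variables draw from only 8 values {1, 2, 3, 4, 5, 6, 7, 8}, so each is used; only t3 can be 4, hence t3 = 4.
The 7 still-open variables draw from only 7 values {1, 2, 3, 5, 6, 7, 8}, so each is used; only t1 can be 1, hence t1 = 1.
The 6 still-open variables together cover exactly {2, 3, 5, 6, 7, 8} — 6 values for 6 variables — and 7 appears only in t6's list, so t6 = 7.
Among the 5 still-open variables, 8 fits only t7 (and all 5 values in {2, 3, 5, 6, 8} must be used), so t7 = 8.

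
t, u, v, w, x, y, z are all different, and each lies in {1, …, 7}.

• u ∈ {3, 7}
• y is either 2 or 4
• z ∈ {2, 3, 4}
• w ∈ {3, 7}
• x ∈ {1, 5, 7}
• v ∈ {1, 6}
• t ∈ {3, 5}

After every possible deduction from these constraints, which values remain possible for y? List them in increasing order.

The 7 variables draw from only 7 values {1, 2, 3, 4, 5, 6, 7}, so each is used; only v can be 6, hence v = 6.
The 6 still-open variables draw from only 6 values {1, 2, 3, 4, 5, 7}, so each is used; only x can be 1, hence x = 1.
The 5 still-open variables draw from only 5 values {2, 3, 4, 5, 7}, so each is used; only t can be 5, hence t = 5.
u and w between them cover only {3, 7} — a naked pair. Remove those values from z.
No further eliminations apply; y can still be any of 2, 4.

2, 4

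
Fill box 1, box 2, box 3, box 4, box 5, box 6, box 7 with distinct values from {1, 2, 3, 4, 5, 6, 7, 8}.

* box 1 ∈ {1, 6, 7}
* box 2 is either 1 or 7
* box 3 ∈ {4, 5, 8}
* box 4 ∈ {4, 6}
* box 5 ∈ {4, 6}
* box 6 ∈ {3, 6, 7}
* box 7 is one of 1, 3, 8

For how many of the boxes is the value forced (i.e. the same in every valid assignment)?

The 7 variables draw from only 7 values {1, 3, 4, 5, 6, 7, 8}, so each is used; only box 3 can be 5, hence box 3 = 5.
Among the 6 still-open variables, 8 fits only box 7 (and all 6 values in {1, 3, 4, 6, 7, 8} must be used), so box 7 = 8.
The 5 still-open variables together cover exactly {1, 3, 4, 6, 7} — 5 values for 5 variables — and 3 appears only in box 6's list, so box 6 = 3.
box 4 and box 5 between them cover only {4, 6} — a naked pair. Remove those values from box 1.
Determined: box 3=5, box 6=3, box 7=8. The other boxes each still have more than one consistent value. That makes 3.

3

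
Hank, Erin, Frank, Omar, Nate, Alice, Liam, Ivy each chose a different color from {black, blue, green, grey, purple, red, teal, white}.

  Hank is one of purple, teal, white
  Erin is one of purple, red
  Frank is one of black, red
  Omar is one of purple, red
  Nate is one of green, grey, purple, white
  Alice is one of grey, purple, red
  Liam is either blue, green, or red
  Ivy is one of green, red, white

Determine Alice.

The 8 variables together cover exactly {black, blue, green, grey, purple, red, teal, white} — 8 values for 8 variables — and black appears only in Frank's list, so Frank = black.
The 7 still-open variables together cover exactly {blue, green, grey, purple, red, teal, white} — 7 values for 7 variables — and blue appears only in Liam's list, so Liam = blue.
The 6 still-open variables together cover exactly {green, grey, purple, red, teal, white} — 6 values for 6 variables — and teal appears only in Hank's list, so Hank = teal.
Erin and Omar share exactly the 2 values {purple, red}; by pigeonhole those values go to them, so strike purple, red from Nate, Alice, Ivy.
So Alice = grey.

grey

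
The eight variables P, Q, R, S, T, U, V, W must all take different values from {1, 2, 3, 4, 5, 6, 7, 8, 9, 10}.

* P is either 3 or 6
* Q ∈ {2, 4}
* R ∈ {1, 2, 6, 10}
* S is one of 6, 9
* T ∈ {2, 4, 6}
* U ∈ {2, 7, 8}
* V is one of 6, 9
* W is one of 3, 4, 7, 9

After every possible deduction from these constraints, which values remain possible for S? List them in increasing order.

6, 9

S and V share exactly the 2 values {6, 9}; by pigeonhole those values go to them, so strike 6, 9 from P, R, T, W.
P's domain is down to {3}, so P = 3. Strike 3 from W.
Q and T between them cover only {2, 4} — a naked pair. Remove those values from R, U, W.
That leaves W = 7. So U can't be 7.
U's domain is down to {8}, so U = 8.
No further eliminations apply; S can still be any of 6, 9.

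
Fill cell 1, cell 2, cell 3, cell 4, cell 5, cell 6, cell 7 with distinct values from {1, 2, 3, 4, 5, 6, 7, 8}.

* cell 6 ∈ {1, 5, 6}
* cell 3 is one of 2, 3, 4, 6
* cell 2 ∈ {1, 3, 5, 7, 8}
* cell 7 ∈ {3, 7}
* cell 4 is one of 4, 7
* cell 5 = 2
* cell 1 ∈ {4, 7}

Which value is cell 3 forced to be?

6

cell 5's domain is down to {2}, so cell 5 = 2. Eliminate 2 elsewhere: cell 3.
The 2 variables cell 1 and cell 4 are confined to {4, 7}, which locks those values in; drop them from cell 2, cell 3, cell 7.
cell 7 has just one choice, so cell 7 = 3. Remove 3 from cell 2, cell 3.
So cell 3 = 6.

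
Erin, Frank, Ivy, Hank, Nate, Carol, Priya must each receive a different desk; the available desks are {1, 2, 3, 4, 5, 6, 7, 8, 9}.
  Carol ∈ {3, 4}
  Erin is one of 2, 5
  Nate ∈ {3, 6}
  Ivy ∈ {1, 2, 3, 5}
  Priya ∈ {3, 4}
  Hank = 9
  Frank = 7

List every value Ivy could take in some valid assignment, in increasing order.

1, 2, 5

Frank's domain is down to {7}, so Frank = 7.
Hank must be 9 (only option left).
Carol and Priya between them cover only {3, 4} — a naked pair. Remove those values from Ivy, Nate.
Nate must be 6 (only option left).
No further eliminations apply; Ivy can still be any of 1, 2, 5.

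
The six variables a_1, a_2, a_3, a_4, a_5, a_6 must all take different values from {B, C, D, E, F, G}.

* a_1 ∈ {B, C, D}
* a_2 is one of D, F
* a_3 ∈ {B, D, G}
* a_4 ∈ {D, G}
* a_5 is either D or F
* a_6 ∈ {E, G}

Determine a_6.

The 6 variables together cover exactly {B, C, D, E, F, G} — 6 values for 6 variables — and C appears only in a_1's list, so a_1 = C.
The 5 still-open variables draw from only 5 values {B, D, E, F, G}, so each is used; only a_3 can be B, hence a_3 = B.
The 4 still-open variables draw from only 4 values {D, E, F, G}, so each is used; only a_6 can be E, hence a_6 = E.

E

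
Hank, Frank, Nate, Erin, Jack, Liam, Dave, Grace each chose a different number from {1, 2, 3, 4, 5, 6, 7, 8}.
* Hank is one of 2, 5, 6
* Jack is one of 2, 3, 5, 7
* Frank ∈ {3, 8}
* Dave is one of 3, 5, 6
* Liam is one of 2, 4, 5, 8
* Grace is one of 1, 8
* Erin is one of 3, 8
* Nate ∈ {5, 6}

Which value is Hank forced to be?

2

The 8 variables draw from only 8 values {1, 2, 3, 4, 5, 6, 7, 8}, so each is used; only Grace can be 1, hence Grace = 1.
The 7 still-open variables draw from only 7 values {2, 3, 4, 5, 6, 7, 8}, so each is used; only Liam can be 4, hence Liam = 4.
The 6 still-open variables together cover exactly {2, 3, 5, 6, 7, 8} — 6 values for 6 variables — and 7 appears only in Jack's list, so Jack = 7.
The 5 still-open variables draw from only 5 values {2, 3, 5, 6, 8}, so each is used; only Hank can be 2, hence Hank = 2.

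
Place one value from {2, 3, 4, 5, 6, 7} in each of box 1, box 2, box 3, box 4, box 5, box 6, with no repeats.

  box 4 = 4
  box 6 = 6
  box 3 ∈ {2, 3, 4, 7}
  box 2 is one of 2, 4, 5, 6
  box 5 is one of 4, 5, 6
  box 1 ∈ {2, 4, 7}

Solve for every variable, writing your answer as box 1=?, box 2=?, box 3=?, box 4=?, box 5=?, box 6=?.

box 1=7, box 2=2, box 3=3, box 4=4, box 5=5, box 6=6

box 4's domain is down to {4}, so box 4 = 4. Remove 4 from box 1, box 2, box 3, box 5.
box 6's domain is down to {6}, so box 6 = 6. Eliminate 6 elsewhere: box 2, box 5.
box 5 must be 5 (only option left). Remove 5 from box 2.
box 2's domain is down to {2}, so box 2 = 2. Eliminate 2 elsewhere: box 1, box 3.
That leaves box 1 = 7. So box 3 can't be 7.
box 3 must be 3 (only option left).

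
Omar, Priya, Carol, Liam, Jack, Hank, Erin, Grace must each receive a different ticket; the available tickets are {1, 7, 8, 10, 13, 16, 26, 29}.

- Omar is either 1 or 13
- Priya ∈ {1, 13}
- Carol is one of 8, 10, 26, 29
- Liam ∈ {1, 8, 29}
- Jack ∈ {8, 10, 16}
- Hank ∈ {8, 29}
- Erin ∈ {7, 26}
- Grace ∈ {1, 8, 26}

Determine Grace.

26

The 8 variables together cover exactly {1, 7, 8, 10, 13, 16, 26, 29} — 8 values for 8 variables — and 7 appears only in Erin's list, so Erin = 7.
The 7 still-open variables draw from only 7 values {1, 8, 10, 13, 16, 26, 29}, so each is used; only Jack can be 16, hence Jack = 16.
The 6 still-open variables draw from only 6 values {1, 8, 10, 13, 26, 29}, so each is used; only Carol can be 10, hence Carol = 10.
The 5 still-open variables together cover exactly {1, 8, 13, 26, 29} — 5 values for 5 variables — and 26 appears only in Grace's list, so Grace = 26.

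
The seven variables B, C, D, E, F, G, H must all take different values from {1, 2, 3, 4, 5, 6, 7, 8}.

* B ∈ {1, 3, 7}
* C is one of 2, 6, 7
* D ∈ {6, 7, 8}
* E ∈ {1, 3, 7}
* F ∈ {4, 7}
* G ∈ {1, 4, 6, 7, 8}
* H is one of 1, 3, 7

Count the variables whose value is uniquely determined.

The 7 variables together cover exactly {1, 2, 3, 4, 6, 7, 8} — 7 values for 7 variables — and 2 appears only in C's list, so C = 2.
B, E, H share exactly the 3 values {1, 3, 7}; by pigeonhole those values go to them, so strike 1, 3, 7 from D, F, G.
F must be 4 (only option left). So G can't be 4.
Determined: C=2, F=4. The other variables each still have more than one consistent value. That makes 2.

2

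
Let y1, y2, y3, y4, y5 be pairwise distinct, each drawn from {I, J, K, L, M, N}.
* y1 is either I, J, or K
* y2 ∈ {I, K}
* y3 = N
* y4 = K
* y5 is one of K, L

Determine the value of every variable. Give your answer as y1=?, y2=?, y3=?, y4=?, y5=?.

y3 has just one choice, so y3 = N.
y4 has just one choice, so y4 = K. Remove K from y1, y2, y5.
y5 has just one choice, so y5 = L.
y2 must be I (only option left). Eliminate I elsewhere: y1.
y1's domain is down to {J}, so y1 = J.

y1=J, y2=I, y3=N, y4=K, y5=L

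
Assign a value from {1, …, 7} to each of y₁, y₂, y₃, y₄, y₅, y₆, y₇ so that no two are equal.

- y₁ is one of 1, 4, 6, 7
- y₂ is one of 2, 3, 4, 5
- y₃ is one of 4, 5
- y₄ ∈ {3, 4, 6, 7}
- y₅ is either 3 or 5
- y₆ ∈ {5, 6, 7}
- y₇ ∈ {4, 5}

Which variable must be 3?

y₅

The 7 variables draw from only 7 values {1, 2, 3, 4, 5, 6, 7}, so each is used; only y₁ can be 1, hence y₁ = 1.
The 6 still-open variables together cover exactly {2, 3, 4, 5, 6, 7} — 6 values for 6 variables — and 2 appears only in y₂'s list, so y₂ = 2.
y₃ and y₇ share exactly the 2 values {4, 5}; by pigeonhole those values go to them, so strike 4, 5 from y₄, y₅, y₆.
So 3 goes to y₅.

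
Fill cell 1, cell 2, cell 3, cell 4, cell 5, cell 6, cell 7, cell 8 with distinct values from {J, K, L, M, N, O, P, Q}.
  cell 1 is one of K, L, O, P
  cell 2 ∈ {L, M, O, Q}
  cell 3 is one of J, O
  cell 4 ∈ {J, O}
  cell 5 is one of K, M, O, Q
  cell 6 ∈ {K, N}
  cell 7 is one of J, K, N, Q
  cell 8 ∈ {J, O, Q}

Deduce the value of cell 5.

M

The 8 variables together cover exactly {J, K, L, M, N, O, P, Q} — 8 values for 8 variables — and P appears only in cell 1's list, so cell 1 = P.
Among the 7 still-open variables, L fits only cell 2 (and all 7 values in {J, K, L, M, N, O, Q} must be used), so cell 2 = L.
Among the 6 still-open variables, M fits only cell 5 (and all 6 values in {J, K, M, N, O, Q} must be used), so cell 5 = M.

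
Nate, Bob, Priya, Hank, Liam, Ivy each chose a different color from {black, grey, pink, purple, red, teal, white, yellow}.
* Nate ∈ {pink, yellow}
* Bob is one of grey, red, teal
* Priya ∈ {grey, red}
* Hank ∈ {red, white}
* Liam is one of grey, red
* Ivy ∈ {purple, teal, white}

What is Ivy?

Priya and Liam share exactly the 2 values {grey, red}; by pigeonhole those values go to them, so strike grey, red from Bob, Hank.
Bob's domain is down to {teal}, so Bob = teal. Strike teal from Ivy.
Hank has just one choice, so Hank = white. So Ivy can't be white.
So Ivy = purple.

purple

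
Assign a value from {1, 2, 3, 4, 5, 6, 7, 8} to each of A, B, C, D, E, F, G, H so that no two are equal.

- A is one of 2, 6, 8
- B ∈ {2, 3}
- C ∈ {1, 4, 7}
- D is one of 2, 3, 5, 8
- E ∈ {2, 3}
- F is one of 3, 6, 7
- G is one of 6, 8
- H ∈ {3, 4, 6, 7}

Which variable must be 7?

The 8 variables draw from only 8 values {1, 2, 3, 4, 5, 6, 7, 8}, so each is used; only C can be 1, hence C = 1.
The 7 still-open variables draw from only 7 values {2, 3, 4, 5, 6, 7, 8}, so each is used; only H can be 4, hence H = 4.
The 6 still-open variables draw from only 6 values {2, 3, 5, 6, 7, 8}, so each is used; only D can be 5, hence D = 5.
The 5 still-open variables draw from only 5 values {2, 3, 6, 7, 8}, so each is used; only F can be 7, hence F = 7.

F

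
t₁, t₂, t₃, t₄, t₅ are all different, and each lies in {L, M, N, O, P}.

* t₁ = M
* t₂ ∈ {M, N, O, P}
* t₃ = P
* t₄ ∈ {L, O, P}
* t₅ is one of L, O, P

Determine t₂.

t₁'s domain is down to {M}, so t₁ = M. Eliminate M elsewhere: t₂.
That leaves t₃ = P. So t₂, t₄, t₅ can't be P.
Among the 3 still-open variables, N fits only t₂ (and all 3 values in {L, N, O} must be used), so t₂ = N.

N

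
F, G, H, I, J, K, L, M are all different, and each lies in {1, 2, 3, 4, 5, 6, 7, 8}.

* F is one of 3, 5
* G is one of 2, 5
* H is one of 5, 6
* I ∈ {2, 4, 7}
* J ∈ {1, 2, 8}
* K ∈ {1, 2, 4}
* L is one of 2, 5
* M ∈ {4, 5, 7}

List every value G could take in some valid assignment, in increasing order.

Among the 8 variables, 3 fits only F (and all 8 values in {1, 2, 3, 4, 5, 6, 7, 8} must be used), so F = 3.
The 7 still-open variables draw from only 7 values {1, 2, 4, 5, 6, 7, 8}, so each is used; only H can be 6, hence H = 6.
The 6 still-open variables together cover exactly {1, 2, 4, 5, 7, 8} — 6 values for 6 variables — and 8 appears only in J's list, so J = 8.
The 5 still-open variables draw from only 5 values {1, 2, 4, 5, 7}, so each is used; only K can be 1, hence K = 1.
G and L between them cover only {2, 5} — a naked pair. Remove those values from I, M.
No further eliminations apply; G can still be any of 2, 5.

2, 5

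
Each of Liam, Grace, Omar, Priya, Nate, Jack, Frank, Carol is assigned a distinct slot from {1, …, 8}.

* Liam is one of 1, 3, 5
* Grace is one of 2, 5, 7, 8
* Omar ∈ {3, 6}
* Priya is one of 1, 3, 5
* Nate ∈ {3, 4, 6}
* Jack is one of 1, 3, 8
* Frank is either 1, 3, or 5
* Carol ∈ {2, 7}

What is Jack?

The 8 variables draw from only 8 values {1, 2, 3, 4, 5, 6, 7, 8}, so each is used; only Nate can be 4, hence Nate = 4.
The 7 still-open variables draw from only 7 values {1, 2, 3, 5, 6, 7, 8}, so each is used; only Omar can be 6, hence Omar = 6.
Liam, Priya, Frank between them cover only {1, 3, 5} — a naked triple. Remove those values from Grace, Jack.
So Jack = 8.

8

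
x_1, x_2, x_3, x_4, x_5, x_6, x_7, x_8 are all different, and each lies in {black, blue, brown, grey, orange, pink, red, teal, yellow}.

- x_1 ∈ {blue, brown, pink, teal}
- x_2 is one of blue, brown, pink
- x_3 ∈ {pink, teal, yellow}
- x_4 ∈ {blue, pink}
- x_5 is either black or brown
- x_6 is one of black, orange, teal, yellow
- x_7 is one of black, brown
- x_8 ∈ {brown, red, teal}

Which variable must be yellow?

The 8 variables together cover exactly {black, blue, brown, orange, pink, red, teal, yellow} — 8 values for 8 variables — and orange appears only in x_6's list, so x_6 = orange.
Among the 7 still-open variables, red fits only x_8 (and all 7 values in {black, blue, brown, pink, red, teal, yellow} must be used), so x_8 = red.
Among the 6 still-open variables, yellow fits only x_3 (and all 6 values in {black, blue, brown, pink, teal, yellow} must be used), so x_3 = yellow.

x_3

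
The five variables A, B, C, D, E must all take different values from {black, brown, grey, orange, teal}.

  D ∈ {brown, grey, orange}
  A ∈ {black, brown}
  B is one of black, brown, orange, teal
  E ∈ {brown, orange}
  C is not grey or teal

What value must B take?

teal

The 5 variables draw from only 5 values {black, brown, grey, orange, teal}, so each is used; only D can be grey, hence D = grey.
Among the 4 still-open variables, teal fits only B (and all 4 values in {black, brown, orange, teal} must be used), so B = teal.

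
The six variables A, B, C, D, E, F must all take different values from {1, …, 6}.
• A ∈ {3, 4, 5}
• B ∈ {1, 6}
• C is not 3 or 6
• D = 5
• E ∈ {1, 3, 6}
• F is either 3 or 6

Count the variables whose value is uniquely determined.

3

D's domain is down to {5}, so D = 5. Strike 5 from A, C.
Among the 5 still-open variables, 2 fits only C (and all 5 values in {1, 2, 3, 4, 6} must be used), so C = 2.
Among the 4 still-open variables, 4 fits only A (and all 4 values in {1, 3, 4, 6} must be used), so A = 4.
Determined: A=4, C=2, D=5. The other variables each still have more than one consistent value. That makes 3.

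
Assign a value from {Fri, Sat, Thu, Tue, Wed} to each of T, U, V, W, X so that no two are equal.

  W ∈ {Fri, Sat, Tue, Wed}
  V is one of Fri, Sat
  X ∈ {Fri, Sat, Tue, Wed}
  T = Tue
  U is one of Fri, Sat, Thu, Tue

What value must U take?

Thu

T has just one choice, so T = Tue. Eliminate Tue elsewhere: U, W, X.
The 4 still-open variables draw from only 4 values {Fri, Sat, Thu, Wed}, so each is used; only U can be Thu, hence U = Thu.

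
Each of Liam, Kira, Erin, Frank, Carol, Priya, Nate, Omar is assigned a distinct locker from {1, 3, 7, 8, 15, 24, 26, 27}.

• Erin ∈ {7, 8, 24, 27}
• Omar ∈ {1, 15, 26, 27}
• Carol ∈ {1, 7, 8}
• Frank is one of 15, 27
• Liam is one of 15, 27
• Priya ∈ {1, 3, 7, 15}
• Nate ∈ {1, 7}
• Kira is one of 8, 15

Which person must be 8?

Kira

The 8 variables together cover exactly {1, 3, 7, 8, 15, 24, 26, 27} — 8 values for 8 variables — and 3 appears only in Priya's list, so Priya = 3.
The 7 still-open variables together cover exactly {1, 7, 8, 15, 24, 26, 27} — 7 values for 7 variables — and 24 appears only in Erin's list, so Erin = 24.
The 6 still-open variables draw from only 6 values {1, 7, 8, 15, 26, 27}, so each is used; only Omar can be 26, hence Omar = 26.
Liam and Frank between them cover only {15, 27} — a naked pair. Remove those values from Kira.
So 8 goes to Kira.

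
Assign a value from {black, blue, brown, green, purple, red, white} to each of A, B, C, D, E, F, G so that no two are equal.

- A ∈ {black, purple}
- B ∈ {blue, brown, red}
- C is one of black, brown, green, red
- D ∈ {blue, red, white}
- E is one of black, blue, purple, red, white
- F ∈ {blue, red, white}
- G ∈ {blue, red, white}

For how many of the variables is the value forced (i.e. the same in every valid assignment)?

2

The 7 variables together cover exactly {black, blue, brown, green, purple, red, white} — 7 values for 7 variables — and green appears only in C's list, so C = green.
Among the 6 still-open variables, brown fits only B (and all 6 values in {black, blue, brown, purple, red, white} must be used), so B = brown.
D, F, G between them cover only {blue, red, white} — a naked triple. Remove those values from E.
Determined: B=brown, C=green. The other variables each still have more than one consistent value. That makes 2.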